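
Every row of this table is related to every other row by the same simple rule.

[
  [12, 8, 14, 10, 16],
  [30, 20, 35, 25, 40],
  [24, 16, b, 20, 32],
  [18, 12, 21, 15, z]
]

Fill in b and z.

b = 28, z = 24

Each row is a constant multiple of every other row — this is a multiplication table with the headers hidden.
Row 3 is 16/8 = 2/1 times row 1, so its entry in column 3 is 14 × 2/1 = 28.
Row 4 is 12/8 = 3/2 times row 1, so its entry in column 5 is 16 × 3/2 = 24.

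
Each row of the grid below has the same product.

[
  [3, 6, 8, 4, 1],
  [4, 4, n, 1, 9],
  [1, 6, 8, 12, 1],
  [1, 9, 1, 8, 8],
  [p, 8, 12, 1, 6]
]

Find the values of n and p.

n = 4, p = 1

Rows 3 and 4 each multiply to 576, so every row has product 576.
Row 2: 4×4×1×9 = 144, so the missing entry is 576 ÷ 144 = 4.
Row 5: 8×12×1×6 = 576, so the missing entry is 576 ÷ 576 = 1.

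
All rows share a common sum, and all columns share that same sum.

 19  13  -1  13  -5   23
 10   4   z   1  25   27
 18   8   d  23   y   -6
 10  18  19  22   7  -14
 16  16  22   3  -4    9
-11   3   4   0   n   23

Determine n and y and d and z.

Rows 1 and 4 both sum to 62, so that's the common total.
Row 6: -11 + 3 + 4 + 0 + 23 = 19, so its missing entry is 62 − 19 = 43.
Row 2: 10 + 4 + 1 + 25 + 27 = 67, so its missing entry is 62 − 67 = -5.
Column 5: -5 + 25 + 7 − 4 + 43 = 66, so its missing entry is 62 − 66 = -4.
Row 3: 18 + 8 + 23 − 4 − 6 = 39, so its missing entry is 62 − 39 = 23.

n = 43, y = -4, d = 23, z = -5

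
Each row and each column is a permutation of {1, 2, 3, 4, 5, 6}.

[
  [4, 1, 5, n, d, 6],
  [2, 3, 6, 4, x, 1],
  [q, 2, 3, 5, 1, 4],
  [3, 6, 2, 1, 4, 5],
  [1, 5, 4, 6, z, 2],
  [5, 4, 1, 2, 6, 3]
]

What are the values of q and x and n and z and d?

q = 6, x = 5, n = 3, z = 3, d = 2

At (row 5, col 5): row 5 already has {1, 2, 4, 5, 6}, so the value is 3.
For row 1, column 4: column 4 already has {1, 2, 4, 5, 6}; that leaves 3.
For row 1, column 5: row 1 already has {1, 3, 4, 5, 6}; that leaves 2.
Cell (3,1): row 3 already has {1, 2, 3, 4, 5} → 6.
For row 2, column 5: row 2 already has {1, 2, 3, 4, 6}; that leaves 5.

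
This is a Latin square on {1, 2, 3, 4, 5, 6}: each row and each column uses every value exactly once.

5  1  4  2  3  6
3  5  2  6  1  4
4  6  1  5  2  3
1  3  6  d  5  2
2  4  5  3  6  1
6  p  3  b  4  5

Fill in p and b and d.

p = 2, b = 1, d = 4

For row 4, column 4: row 4 already has {1, 2, 3, 5, 6}; that leaves 4.
For row 6, column 4: column 4 already has {2, 3, 4, 5, 6}; that leaves 1.
At (row 6, col 2): row 6 already has {1, 3, 4, 5, 6}, so the value is 2.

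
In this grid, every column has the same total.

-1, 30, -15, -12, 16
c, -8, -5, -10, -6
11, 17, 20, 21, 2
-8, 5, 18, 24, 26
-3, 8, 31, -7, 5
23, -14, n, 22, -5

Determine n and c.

Column 4 sums to 38 and so does column 5; that's the common total.
In column 3 the known cells total 49, leaving 38 − 49 = -11.
In column 1 the known cells total 22, leaving 38 − 22 = 16.

n = -11, c = 16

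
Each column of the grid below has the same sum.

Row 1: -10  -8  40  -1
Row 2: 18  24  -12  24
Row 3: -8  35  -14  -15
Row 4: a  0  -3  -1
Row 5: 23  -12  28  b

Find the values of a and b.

The complete columns each total 39.
Column 1 is missing 39 − 23 = 16 (since -10 + 18 − 8 + 23 = 23).
Column 4 is missing 39 − 7 = 32 (since -1 + 24 − 15 − 1 = 7).

a = 16, b = 32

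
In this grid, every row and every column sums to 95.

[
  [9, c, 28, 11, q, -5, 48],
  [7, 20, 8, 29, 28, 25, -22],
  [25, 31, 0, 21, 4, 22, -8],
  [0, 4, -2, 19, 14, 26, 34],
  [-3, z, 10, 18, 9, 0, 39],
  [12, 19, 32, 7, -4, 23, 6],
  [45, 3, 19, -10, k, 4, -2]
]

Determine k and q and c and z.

k = 36, q = 8, c = -4, z = 22

Row 7 has 45 + 3 + 19 − 10 + 4 − 2 = 59; the blank must be 95 − 59 = 36.
Column 5 has 28 + 4 + 14 + 9 − 4 + 36 = 87; the blank must be 95 − 87 = 8.
Row 1 has 9 + 28 + 11 + 8 − 5 + 48 = 99; the blank must be 95 − 99 = -4.
Row 5 has -3 + 10 + 18 + 9 + 0 + 39 = 73; the blank must be 95 − 73 = 22.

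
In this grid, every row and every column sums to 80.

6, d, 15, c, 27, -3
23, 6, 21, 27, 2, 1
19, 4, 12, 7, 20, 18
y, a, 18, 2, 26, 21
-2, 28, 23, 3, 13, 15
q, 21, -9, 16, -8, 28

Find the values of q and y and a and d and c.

The known cells in column 4 total 55, leaving 80 − 55 = 25 for the blank.
The known cells in row 1 total 70, leaving 80 − 70 = 10 for the blank.
The known cells in column 2 total 69, leaving 80 − 69 = 11 for the blank.
The known cells in row 4 total 78, leaving 80 − 78 = 2 for the blank.
The known cells in row 6 total 48, leaving 80 − 48 = 32 for the blank.

q = 32, y = 2, a = 11, d = 10, c = 25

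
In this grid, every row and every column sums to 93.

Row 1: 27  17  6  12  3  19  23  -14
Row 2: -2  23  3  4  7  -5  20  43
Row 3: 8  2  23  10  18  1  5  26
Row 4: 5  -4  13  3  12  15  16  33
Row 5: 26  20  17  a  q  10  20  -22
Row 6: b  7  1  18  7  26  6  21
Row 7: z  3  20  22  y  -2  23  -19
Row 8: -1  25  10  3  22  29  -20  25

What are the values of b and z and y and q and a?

The known cells in column 4 total 72, leaving 93 − 72 = 21 for the blank.
The known cells in row 5 total 92, leaving 93 − 92 = 1 for the blank.
The known cells in column 5 total 70, leaving 93 − 70 = 23 for the blank.
The known cells in row 6 total 86, leaving 93 − 86 = 7 for the blank.
The known cells in row 7 total 70, leaving 93 − 70 = 23 for the blank.

b = 7, z = 23, y = 23, q = 1, a = 21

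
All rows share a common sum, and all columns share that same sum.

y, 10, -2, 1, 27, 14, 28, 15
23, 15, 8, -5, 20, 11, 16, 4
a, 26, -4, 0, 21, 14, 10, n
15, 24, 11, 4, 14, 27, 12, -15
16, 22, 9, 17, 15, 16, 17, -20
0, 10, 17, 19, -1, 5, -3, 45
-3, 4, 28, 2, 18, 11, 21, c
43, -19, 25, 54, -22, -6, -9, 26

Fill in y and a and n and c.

Rows 2 and 4 both sum to 92, so that's the common total.
The known cells in row 7 total 81, leaving 92 − 81 = 11 for the blank.
The known cells in column 8 total 66, leaving 92 − 66 = 26 for the blank.
The known cells in row 3 total 93, leaving 92 − 93 = -1 for the blank.
The known cells in row 1 total 93, leaving 92 − 93 = -1 for the blank.

y = -1, a = -1, n = 26, c = 11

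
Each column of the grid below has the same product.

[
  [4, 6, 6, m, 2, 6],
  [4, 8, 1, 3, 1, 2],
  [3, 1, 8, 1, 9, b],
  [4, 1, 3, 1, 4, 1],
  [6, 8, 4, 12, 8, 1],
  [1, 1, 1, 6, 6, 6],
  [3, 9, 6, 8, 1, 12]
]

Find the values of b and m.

Columns 3 and 5 each multiply to 3456, so every column has product 3456.
Column 6: 6×2×1×1×6×12 = 864, so the missing entry is 3456 ÷ 864 = 4.
Column 4: 3×1×1×12×6×8 = 1728, so the missing entry is 3456 ÷ 1728 = 2.

b = 4, m = 2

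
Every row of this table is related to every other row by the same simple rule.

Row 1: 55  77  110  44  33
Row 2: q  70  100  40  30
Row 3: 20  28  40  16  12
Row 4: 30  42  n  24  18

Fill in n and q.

Each row is a constant multiple of every other row — this is a multiplication table with the headers hidden.
Row 4 is 24/44 = 6/11 times row 1, so its entry in column 3 is 110 × 6/11 = 60.
Row 2 is 40/44 = 10/11 times row 1, so its entry in column 1 is 55 × 10/11 = 50.

n = 60, q = 50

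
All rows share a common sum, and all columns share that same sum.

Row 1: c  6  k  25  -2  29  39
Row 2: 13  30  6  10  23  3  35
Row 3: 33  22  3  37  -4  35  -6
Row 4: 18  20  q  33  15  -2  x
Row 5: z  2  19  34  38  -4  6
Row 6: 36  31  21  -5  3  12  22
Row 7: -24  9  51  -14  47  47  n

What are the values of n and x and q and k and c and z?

Rows 2 and 3 both sum to 120, so that's the common total.
The known cells in row 5 total 95, leaving 120 − 95 = 25 for the blank.
The known cells in column 1 total 101, leaving 120 − 101 = 19 for the blank.
The known cells in row 1 total 116, leaving 120 − 116 = 4 for the blank.
The known cells in row 7 total 116, leaving 120 − 116 = 4 for the blank.
The known cells in column 7 total 100, leaving 120 − 100 = 20 for the blank.
The known cells in row 4 total 104, leaving 120 − 104 = 16 for the blank.

n = 4, x = 20, q = 16, k = 4, c = 19, z = 25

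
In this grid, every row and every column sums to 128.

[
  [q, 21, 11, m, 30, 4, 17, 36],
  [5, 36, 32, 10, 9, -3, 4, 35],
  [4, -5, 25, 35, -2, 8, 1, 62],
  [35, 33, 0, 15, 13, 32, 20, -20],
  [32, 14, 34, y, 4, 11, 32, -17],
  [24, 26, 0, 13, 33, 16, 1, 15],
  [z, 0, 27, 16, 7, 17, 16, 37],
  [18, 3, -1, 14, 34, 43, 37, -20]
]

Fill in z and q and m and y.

z = 8, q = 2, m = 7, y = 18

Row 5: 32 + 14 + 34 + 4 + 11 + 32 − 17 = 110, so its missing entry is 128 − 110 = 18.
Column 4: 10 + 35 + 15 + 18 + 13 + 16 + 14 = 121, so its missing entry is 128 − 121 = 7.
Row 1: 21 + 11 + 7 + 30 + 4 + 17 + 36 = 126, so its missing entry is 128 − 126 = 2.
Row 7: 0 + 27 + 16 + 7 + 17 + 16 + 37 = 120, so its missing entry is 128 − 120 = 8.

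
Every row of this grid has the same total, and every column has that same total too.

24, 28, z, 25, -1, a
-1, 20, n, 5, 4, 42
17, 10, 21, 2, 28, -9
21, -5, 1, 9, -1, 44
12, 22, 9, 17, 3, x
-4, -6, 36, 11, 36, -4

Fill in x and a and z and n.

Rows 3 and 4 both sum to 69, so that's the common total.
Row 5: 12 + 22 + 9 + 17 + 3 = 63, so its missing entry is 69 − 63 = 6.
Row 2: -1 + 20 + 5 + 4 + 42 = 70, so its missing entry is 69 − 70 = -1.
Column 6: 42 − 9 + 44 + 6 − 4 = 79, so its missing entry is 69 − 79 = -10.
Row 1: 24 + 28 + 25 − 1 − 10 = 66, so its missing entry is 69 − 66 = 3.

x = 6, a = -10, z = 3, n = -1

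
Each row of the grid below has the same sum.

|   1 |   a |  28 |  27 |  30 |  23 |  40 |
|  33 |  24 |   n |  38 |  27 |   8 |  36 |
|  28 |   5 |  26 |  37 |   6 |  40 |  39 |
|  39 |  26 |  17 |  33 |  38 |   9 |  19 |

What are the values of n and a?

n = 15, a = 32

The complete rows each total 181.
Row 2 is missing 181 − 166 = 15 (since 33 + 24 + 38 + 27 + 8 + 36 = 166).
Row 1 is missing 181 − 149 = 32 (since 1 + 28 + 27 + 30 + 23 + 40 = 149).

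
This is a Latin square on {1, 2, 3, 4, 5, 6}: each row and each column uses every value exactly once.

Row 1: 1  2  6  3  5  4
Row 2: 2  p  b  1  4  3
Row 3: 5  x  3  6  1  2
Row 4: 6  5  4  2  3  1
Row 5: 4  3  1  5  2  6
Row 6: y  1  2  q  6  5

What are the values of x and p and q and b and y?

x = 4, p = 6, q = 4, b = 5, y = 3

Cell (2,3): column 3 already has {1, 2, 3, 4, 6} → 5.
For row 3, column 2: row 3 already has {1, 2, 3, 5, 6}; that leaves 4.
For row 2, column 2: row 2 already has {1, 2, 3, 4, 5}; that leaves 6.
At (row 6, col 1): column 1 already has {1, 2, 4, 5, 6}, so the value is 3.
Cell (6,4): row 6 already has {1, 2, 3, 5, 6} → 4.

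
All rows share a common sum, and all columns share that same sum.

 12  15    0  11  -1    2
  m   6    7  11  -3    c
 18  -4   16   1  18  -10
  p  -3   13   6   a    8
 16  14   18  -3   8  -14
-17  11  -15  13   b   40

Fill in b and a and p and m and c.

Rows 1 and 3 both sum to 39, so that's the common total.
Column 6: 2 − 10 + 8 − 14 + 40 = 26, so its missing entry is 39 − 26 = 13.
Row 6: -17 + 11 − 15 + 13 + 40 = 32, so its missing entry is 39 − 32 = 7.
Column 5: -1 − 3 + 18 + 8 + 7 = 29, so its missing entry is 39 − 29 = 10.
Row 4: -3 + 13 + 6 + 10 + 8 = 34, so its missing entry is 39 − 34 = 5.
Row 2: 6 + 7 + 11 − 3 + 13 = 34, so its missing entry is 39 − 34 = 5.

b = 7, a = 10, p = 5, m = 5, c = 13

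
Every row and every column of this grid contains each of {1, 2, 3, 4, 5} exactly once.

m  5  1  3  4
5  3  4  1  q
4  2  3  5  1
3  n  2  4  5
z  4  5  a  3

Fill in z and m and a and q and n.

Cell (5,4): column 4 already has {1, 3, 4, 5} → 2.
Cell (5,1): row 5 already has {2, 3, 4, 5} → 1.
At (row 4, col 2): row 4 already has {2, 3, 4, 5}, so the value is 1.
At (row 1, col 1): row 1 already has {1, 3, 4, 5}, so the value is 2.
At (row 2, col 5): row 2 already has {1, 3, 4, 5}, so the value is 2.

z = 1, m = 2, a = 2, q = 2, n = 1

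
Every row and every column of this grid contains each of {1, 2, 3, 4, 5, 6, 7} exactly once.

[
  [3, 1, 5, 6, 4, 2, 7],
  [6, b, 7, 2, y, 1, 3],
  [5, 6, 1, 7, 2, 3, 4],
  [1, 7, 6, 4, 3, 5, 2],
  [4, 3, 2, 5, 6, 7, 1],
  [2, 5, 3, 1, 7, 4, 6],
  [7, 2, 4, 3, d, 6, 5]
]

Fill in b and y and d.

b = 4, y = 5, d = 1

At (row 2, col 2): column 2 already has {1, 2, 3, 5, 6, 7}, so the value is 4.
For row 7, column 5: row 7 already has {2, 3, 4, 5, 6, 7}; that leaves 1.
Cell (2,5): row 2 already has {1, 2, 3, 4, 6, 7} → 5.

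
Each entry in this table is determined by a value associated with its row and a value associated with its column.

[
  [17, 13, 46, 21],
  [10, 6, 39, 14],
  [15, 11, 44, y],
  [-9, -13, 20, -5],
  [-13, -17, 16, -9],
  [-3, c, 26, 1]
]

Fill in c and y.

c = -7, y = 19

The difference between any two rows is the same in every column — this is an addition table with the headers hidden.
Row 6 minus row 1 is -3 − 17 = -20, so its entry in column 2 is 13 + (-20) = -7.
Row 3 minus row 1 is 15 − 17 = -2, so its entry in column 4 is 21 + (-2) = 19.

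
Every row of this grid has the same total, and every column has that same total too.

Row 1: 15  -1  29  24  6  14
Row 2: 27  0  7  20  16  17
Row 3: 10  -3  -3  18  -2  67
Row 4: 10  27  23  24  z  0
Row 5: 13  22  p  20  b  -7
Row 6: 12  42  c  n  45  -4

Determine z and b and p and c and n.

Rows 1 and 2 both sum to 87, so that's the common total.
Row 4 has 10 + 27 + 23 + 24 + 0 = 84; the blank must be 87 − 84 = 3.
Column 5 has 6 + 16 − 2 + 3 + 45 = 68; the blank must be 87 − 68 = 19.
Row 5 has 13 + 22 + 20 + 19 − 7 = 67; the blank must be 87 − 67 = 20.
Column 4 has 24 + 20 + 18 + 24 + 20 = 106; the blank must be 87 − 106 = -19.
Row 6 has 12 + 42 − 19 + 45 − 4 = 76; the blank must be 87 − 76 = 11.

z = 3, b = 19, p = 20, c = 11, n = -19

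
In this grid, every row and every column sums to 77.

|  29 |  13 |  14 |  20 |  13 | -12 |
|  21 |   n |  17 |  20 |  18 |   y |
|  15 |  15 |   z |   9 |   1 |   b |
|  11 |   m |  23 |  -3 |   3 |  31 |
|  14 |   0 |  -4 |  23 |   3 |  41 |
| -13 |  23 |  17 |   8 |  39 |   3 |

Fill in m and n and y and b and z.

Row 4 has 11 + 23 − 3 + 3 + 31 = 65; the blank must be 77 − 65 = 12.
Column 2 has 13 + 15 + 12 + 0 + 23 = 63; the blank must be 77 − 63 = 14.
Row 2 has 21 + 14 + 17 + 20 + 18 = 90; the blank must be 77 − 90 = -13.
Column 3 has 14 + 17 + 23 − 4 + 17 = 67; the blank must be 77 − 67 = 10.
Row 3 has 15 + 15 + 10 + 9 + 1 = 50; the blank must be 77 − 50 = 27.

m = 12, n = 14, y = -13, b = 27, z = 10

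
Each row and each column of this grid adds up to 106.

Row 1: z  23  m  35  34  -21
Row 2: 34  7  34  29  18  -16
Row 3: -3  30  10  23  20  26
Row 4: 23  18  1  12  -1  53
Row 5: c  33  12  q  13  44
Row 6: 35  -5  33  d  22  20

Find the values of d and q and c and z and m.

Column 3 has 34 + 10 + 1 + 12 + 33 = 90; the blank must be 106 − 90 = 16.
Row 1 has 23 + 16 + 35 + 34 − 21 = 87; the blank must be 106 − 87 = 19.
Column 1 has 19 + 34 − 3 + 23 + 35 = 108; the blank must be 106 − 108 = -2.
Row 5 has -2 + 33 + 12 + 13 + 44 = 100; the blank must be 106 − 100 = 6.
Row 6 has 35 − 5 + 33 + 22 + 20 = 105; the blank must be 106 − 105 = 1.

d = 1, q = 6, c = -2, z = 19, m = 16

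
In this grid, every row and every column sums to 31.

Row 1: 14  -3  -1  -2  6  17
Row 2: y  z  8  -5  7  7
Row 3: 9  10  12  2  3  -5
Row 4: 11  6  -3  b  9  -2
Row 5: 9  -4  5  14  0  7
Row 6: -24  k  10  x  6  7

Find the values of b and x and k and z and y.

b = 10, x = 12, k = 20, z = 2, y = 12

Column 1: 14 + 9 + 11 + 9 − 24 = 19, so its missing entry is 31 − 19 = 12.
Row 2: 12 + 8 − 5 + 7 + 7 = 29, so its missing entry is 31 − 29 = 2.
Column 2: -3 + 2 + 10 + 6 − 4 = 11, so its missing entry is 31 − 11 = 20.
Row 4: 11 + 6 − 3 + 9 − 2 = 21, so its missing entry is 31 − 21 = 10.
Row 6: -24 + 20 + 10 + 6 + 7 = 19, so its missing entry is 31 − 19 = 12.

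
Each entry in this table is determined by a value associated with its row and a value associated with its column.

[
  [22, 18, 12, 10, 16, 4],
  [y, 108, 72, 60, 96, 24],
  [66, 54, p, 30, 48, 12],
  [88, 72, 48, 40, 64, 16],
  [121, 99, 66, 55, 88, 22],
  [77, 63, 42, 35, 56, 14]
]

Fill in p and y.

p = 36, y = 132

Each row is a constant multiple of every other row — this is a multiplication table with the headers hidden.
Row 3 is 48/16 = 3/1 times row 1, so its entry in column 3 is 12 × 3/1 = 36.
Row 2 is 96/16 = 6/1 times row 1, so its entry in column 1 is 22 × 6/1 = 132.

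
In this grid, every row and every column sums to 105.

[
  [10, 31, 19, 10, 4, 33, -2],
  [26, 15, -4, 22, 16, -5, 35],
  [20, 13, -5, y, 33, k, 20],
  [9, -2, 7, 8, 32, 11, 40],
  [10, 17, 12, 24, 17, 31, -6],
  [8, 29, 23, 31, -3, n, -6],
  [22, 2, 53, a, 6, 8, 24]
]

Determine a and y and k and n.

a = -10, y = 20, k = 4, n = 23

The known cells in row 7 total 115, leaving 105 − 115 = -10 for the blank.
The known cells in column 4 total 85, leaving 105 − 85 = 20 for the blank.
The known cells in row 3 total 101, leaving 105 − 101 = 4 for the blank.
The known cells in row 6 total 82, leaving 105 − 82 = 23 for the blank.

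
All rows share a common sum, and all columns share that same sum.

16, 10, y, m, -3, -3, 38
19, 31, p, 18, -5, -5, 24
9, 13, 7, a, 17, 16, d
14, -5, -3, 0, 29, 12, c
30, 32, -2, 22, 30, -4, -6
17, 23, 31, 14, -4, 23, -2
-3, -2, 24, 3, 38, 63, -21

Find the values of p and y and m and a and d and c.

p = 20, y = 25, m = 19, a = 26, d = 14, c = 55

Rows 5 and 6 both sum to 102, so that's the common total.
The known cells in row 2 total 82, leaving 102 − 82 = 20 for the blank.
The known cells in column 3 total 77, leaving 102 − 77 = 25 for the blank.
The known cells in row 1 total 83, leaving 102 − 83 = 19 for the blank.
The known cells in column 4 total 76, leaving 102 − 76 = 26 for the blank.
The known cells in row 3 total 88, leaving 102 − 88 = 14 for the blank.
The known cells in row 4 total 47, leaving 102 − 47 = 55 for the blank.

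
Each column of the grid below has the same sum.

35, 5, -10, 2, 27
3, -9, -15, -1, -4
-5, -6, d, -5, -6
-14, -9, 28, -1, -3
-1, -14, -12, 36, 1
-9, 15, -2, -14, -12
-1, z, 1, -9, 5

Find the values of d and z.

d = 18, z = 26

Columns 4 and 5 both add up to 8, so every column sums to 8.
Column 3: -10 − 15 + 28 − 12 − 2 + 1 = -10, so the missing entry is 8 − (-10) = 18.
Column 2: 5 − 9 − 6 − 9 − 14 + 15 = -18, so the missing entry is 8 − (-18) = 26.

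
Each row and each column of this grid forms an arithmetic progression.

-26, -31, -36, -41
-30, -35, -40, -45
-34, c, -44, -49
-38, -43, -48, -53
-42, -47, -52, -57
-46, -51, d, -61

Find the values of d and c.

d = -56, c = -39

Along each row the entries change by -5 per step; down each column they change by -4.
Row 6: from -46 at column 1, stepping by -5 to column 3 gives -56.
Row 3: from -34 at column 1, stepping by -5 to column 2 gives -39.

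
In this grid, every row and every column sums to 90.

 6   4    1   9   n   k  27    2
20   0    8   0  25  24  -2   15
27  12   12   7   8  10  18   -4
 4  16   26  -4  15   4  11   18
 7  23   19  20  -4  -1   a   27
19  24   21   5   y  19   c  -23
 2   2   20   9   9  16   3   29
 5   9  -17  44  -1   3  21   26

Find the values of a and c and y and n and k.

a = -1, c = 13, y = 12, n = 26, k = 15

Row 5: 7 + 23 + 19 + 20 − 4 − 1 + 27 = 91, so its missing entry is 90 − 91 = -1.
Column 7: 27 − 2 + 18 + 11 − 1 + 3 + 21 = 77, so its missing entry is 90 − 77 = 13.
Row 6: 19 + 24 + 21 + 5 + 19 + 13 − 23 = 78, so its missing entry is 90 − 78 = 12.
Column 5: 25 + 8 + 15 − 4 + 12 + 9 − 1 = 64, so its missing entry is 90 − 64 = 26.
Row 1: 6 + 4 + 1 + 9 + 26 + 27 + 2 = 75, so its missing entry is 90 − 75 = 15.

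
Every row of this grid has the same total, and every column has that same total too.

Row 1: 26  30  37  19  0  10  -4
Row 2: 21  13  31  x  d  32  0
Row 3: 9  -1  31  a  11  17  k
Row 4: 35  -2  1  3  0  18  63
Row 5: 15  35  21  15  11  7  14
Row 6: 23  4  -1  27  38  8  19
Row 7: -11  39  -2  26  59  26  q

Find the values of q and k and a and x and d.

q = -19, k = 45, a = 6, x = 22, d = -1

Rows 1 and 4 both sum to 118, so that's the common total.
Column 5: 0 + 11 + 0 + 11 + 38 + 59 = 119, so its missing entry is 118 − 119 = -1.
Row 7: -11 + 39 − 2 + 26 + 59 + 26 = 137, so its missing entry is 118 − 137 = -19.
Column 7: -4 + 0 + 63 + 14 + 19 − 19 = 73, so its missing entry is 118 − 73 = 45.
Row 3: 9 − 1 + 31 + 11 + 17 + 45 = 112, so its missing entry is 118 − 112 = 6.
Row 2: 21 + 13 + 31 − 1 + 32 + 0 = 96, so its missing entry is 118 − 96 = 22.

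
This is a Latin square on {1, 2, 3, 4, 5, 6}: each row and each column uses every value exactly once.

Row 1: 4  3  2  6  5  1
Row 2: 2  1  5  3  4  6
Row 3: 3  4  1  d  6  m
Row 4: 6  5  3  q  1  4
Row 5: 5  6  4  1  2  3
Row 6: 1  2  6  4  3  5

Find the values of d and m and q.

d = 5, m = 2, q = 2

Cell (3,6): column 6 already has {1, 3, 4, 5, 6} → 2.
For row 3, column 4: row 3 already has {1, 2, 3, 4, 6}; that leaves 5.
For row 4, column 4: row 4 already has {1, 3, 4, 5, 6}; that leaves 2.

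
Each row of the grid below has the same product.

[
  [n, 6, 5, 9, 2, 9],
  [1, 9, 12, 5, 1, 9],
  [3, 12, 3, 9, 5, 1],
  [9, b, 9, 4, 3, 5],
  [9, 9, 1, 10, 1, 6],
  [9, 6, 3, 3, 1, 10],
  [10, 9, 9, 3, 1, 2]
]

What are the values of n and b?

Rows 5 and 7 each multiply to 4860, so every row has product 4860.
Row 1: 6×5×9×2×9 = 4860, so the missing entry is 4860 ÷ 4860 = 1.
Row 4: 9×9×4×3×5 = 4860, so the missing entry is 4860 ÷ 4860 = 1.

n = 1, b = 1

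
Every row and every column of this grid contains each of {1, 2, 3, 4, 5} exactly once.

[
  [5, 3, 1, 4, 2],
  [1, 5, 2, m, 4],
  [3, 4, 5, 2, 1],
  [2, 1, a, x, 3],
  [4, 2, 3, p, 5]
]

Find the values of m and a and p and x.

For row 4, column 3: column 3 already has {1, 2, 3, 5}; that leaves 4.
At (row 4, col 4): row 4 already has {1, 2, 3, 4}, so the value is 5.
At (row 2, col 4): row 2 already has {1, 2, 4, 5}, so the value is 3.
For row 5, column 4: row 5 already has {2, 3, 4, 5}; that leaves 1.

m = 3, a = 4, p = 1, x = 5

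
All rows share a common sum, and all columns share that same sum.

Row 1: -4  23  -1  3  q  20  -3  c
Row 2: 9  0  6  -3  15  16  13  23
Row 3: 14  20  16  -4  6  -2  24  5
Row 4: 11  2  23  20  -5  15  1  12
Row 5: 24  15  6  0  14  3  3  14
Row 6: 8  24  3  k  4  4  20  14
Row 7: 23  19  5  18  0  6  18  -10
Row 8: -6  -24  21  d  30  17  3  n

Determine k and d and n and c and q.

k = 2, d = 43, n = -5, c = 26, q = 15

Rows 2 and 3 both sum to 79, so that's the common total.
Column 5: 15 + 6 − 5 + 14 + 4 + 0 + 30 = 64, so its missing entry is 79 − 64 = 15.
Row 1: -4 + 23 − 1 + 3 + 15 + 20 − 3 = 53, so its missing entry is 79 − 53 = 26.
Column 8: 26 + 23 + 5 + 12 + 14 + 14 − 10 = 84, so its missing entry is 79 − 84 = -5.
Row 8: -6 − 24 + 21 + 30 + 17 + 3 − 5 = 36, so its missing entry is 79 − 36 = 43.
Row 6: 8 + 24 + 3 + 4 + 4 + 20 + 14 = 77, so its missing entry is 79 − 77 = 2.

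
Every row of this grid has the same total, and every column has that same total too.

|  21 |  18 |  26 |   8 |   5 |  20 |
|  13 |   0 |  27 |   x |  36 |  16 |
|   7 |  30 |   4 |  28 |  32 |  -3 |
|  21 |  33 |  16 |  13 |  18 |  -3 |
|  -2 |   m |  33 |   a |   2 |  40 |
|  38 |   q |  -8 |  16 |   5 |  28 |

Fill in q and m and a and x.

q = 19, m = -2, a = 27, x = 6

Rows 1 and 3 both sum to 98, so that's the common total.
Row 2 has 13 + 0 + 27 + 36 + 16 = 92; the blank must be 98 − 92 = 6.
Row 6 has 38 − 8 + 16 + 5 + 28 = 79; the blank must be 98 − 79 = 19.
Column 2 has 18 + 0 + 30 + 33 + 19 = 100; the blank must be 98 − 100 = -2.
Row 5 has -2 − 2 + 33 + 2 + 40 = 71; the blank must be 98 − 71 = 27.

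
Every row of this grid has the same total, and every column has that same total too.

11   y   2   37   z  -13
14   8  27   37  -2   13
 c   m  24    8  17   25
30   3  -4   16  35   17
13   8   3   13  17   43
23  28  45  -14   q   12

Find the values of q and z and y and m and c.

q = 3, z = 27, y = 33, m = 17, c = 6

Rows 2 and 4 both sum to 97, so that's the common total.
The known cells in row 6 total 94, leaving 97 − 94 = 3 for the blank.
The known cells in column 5 total 70, leaving 97 − 70 = 27 for the blank.
The known cells in row 1 total 64, leaving 97 − 64 = 33 for the blank.
The known cells in column 2 total 80, leaving 97 − 80 = 17 for the blank.
The known cells in row 3 total 91, leaving 97 − 91 = 6 for the blank.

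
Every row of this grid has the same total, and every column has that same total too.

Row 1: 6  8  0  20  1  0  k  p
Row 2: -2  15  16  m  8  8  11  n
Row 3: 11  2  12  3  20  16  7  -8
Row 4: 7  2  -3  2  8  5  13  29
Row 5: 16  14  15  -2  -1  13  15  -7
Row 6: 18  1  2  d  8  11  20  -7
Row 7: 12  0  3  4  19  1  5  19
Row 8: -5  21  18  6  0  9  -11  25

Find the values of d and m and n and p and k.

d = 10, m = 20, n = -13, p = 25, k = 3

Rows 3 and 4 both sum to 63, so that's the common total.
Column 7 has 11 + 7 + 13 + 15 + 20 + 5 − 11 = 60; the blank must be 63 − 60 = 3.
Row 1 has 6 + 8 + 0 + 20 + 1 + 0 + 3 = 38; the blank must be 63 − 38 = 25.
Column 8 has 25 − 8 + 29 − 7 − 7 + 19 + 25 = 76; the blank must be 63 − 76 = -13.
Row 6 has 18 + 1 + 2 + 8 + 11 + 20 − 7 = 53; the blank must be 63 − 53 = 10.
Row 2 has -2 + 15 + 16 + 8 + 8 + 11 − 13 = 43; the blank must be 63 − 43 = 20.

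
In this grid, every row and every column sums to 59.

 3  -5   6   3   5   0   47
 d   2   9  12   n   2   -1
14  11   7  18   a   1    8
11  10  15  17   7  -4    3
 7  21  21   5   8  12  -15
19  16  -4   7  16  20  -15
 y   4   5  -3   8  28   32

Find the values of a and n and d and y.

The known cells in row 3 total 59, leaving 59 − 59 = 0 for the blank.
The known cells in column 5 total 44, leaving 59 − 44 = 15 for the blank.
The known cells in row 2 total 39, leaving 59 − 39 = 20 for the blank.
The known cells in row 7 total 74, leaving 59 − 74 = -15 for the blank.

a = 0, n = 15, d = 20, y = -15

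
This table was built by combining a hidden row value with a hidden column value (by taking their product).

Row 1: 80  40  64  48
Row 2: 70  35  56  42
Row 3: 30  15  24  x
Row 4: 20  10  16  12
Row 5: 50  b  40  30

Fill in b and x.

Each row is a constant multiple of every other row — this is a multiplication table with the headers hidden.
Row 5 is 40/64 = 5/8 times row 1, so its entry in column 2 is 40 × 5/8 = 25.
Row 3 is 24/64 = 3/8 times row 1, so its entry in column 4 is 48 × 3/8 = 18.

b = 25, x = 18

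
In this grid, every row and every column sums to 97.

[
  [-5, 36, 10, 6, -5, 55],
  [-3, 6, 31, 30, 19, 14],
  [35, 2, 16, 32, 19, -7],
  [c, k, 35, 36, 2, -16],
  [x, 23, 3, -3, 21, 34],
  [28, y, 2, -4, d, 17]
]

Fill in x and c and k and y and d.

x = 19, c = 23, k = 17, y = 13, d = 41

Row 5 has 23 + 3 − 3 + 21 + 34 = 78; the blank must be 97 − 78 = 19.
Column 5 has -5 + 19 + 19 + 2 + 21 = 56; the blank must be 97 − 56 = 41.
Row 6 has 28 + 2 − 4 + 41 + 17 = 84; the blank must be 97 − 84 = 13.
Column 2 has 36 + 6 + 2 + 23 + 13 = 80; the blank must be 97 − 80 = 17.
Row 4 has 17 + 35 + 36 + 2 − 16 = 74; the blank must be 97 − 74 = 23.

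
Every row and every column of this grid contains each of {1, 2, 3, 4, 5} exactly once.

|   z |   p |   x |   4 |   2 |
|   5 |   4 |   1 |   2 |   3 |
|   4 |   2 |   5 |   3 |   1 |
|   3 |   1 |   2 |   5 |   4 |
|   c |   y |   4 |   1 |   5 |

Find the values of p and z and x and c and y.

Cell (1,3): column 3 already has {1, 2, 4, 5} → 3.
At (row 1, col 2): row 1 is missing {1, 5} and column 2 is missing {3, 5}, so the value is 5.
Cell (1,1): row 1 already has {2, 3, 4, 5} → 1.
For row 5, column 1: column 1 already has {1, 3, 4, 5}; that leaves 2.
For row 5, column 2: row 5 already has {1, 2, 4, 5}; that leaves 3.

p = 5, z = 1, x = 3, c = 2, y = 3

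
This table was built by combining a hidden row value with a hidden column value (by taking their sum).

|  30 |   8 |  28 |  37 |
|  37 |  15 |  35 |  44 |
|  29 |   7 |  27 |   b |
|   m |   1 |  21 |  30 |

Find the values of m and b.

The difference between any two rows is the same in every column — this is an addition table with the headers hidden.
Row 4 minus row 1 is 21 − 28 = -7, so its entry in column 1 is 30 + (-7) = 23.
Row 3 minus row 1 is 27 − 28 = -1, so its entry in column 4 is 37 + (-1) = 36.

m = 23, b = 36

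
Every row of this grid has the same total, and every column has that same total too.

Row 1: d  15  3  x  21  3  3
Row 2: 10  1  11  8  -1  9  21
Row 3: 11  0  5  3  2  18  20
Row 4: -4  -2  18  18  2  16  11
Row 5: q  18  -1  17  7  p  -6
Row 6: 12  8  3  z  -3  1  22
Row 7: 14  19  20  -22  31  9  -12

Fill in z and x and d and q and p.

z = 16, x = 19, d = -5, q = 21, p = 3

Rows 2 and 3 both sum to 59, so that's the common total.
Column 6: 3 + 9 + 18 + 16 + 1 + 9 = 56, so its missing entry is 59 − 56 = 3.
Row 5: 18 − 1 + 17 + 7 + 3 − 6 = 38, so its missing entry is 59 − 38 = 21.
Column 1: 10 + 11 − 4 + 21 + 12 + 14 = 64, so its missing entry is 59 − 64 = -5.
Row 1: -5 + 15 + 3 + 21 + 3 + 3 = 40, so its missing entry is 59 − 40 = 19.
Row 6: 12 + 8 + 3 − 3 + 1 + 22 = 43, so its missing entry is 59 − 43 = 16.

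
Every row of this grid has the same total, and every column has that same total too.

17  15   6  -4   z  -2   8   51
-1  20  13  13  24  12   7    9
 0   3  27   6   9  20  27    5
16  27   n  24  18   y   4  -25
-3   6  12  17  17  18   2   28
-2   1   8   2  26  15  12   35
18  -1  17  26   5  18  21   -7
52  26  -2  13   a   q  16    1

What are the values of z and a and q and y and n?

z = 6, a = -8, q = -1, y = 17, n = 16

Rows 2 and 3 both sum to 97, so that's the common total.
The known cells in row 1 total 91, leaving 97 − 91 = 6 for the blank.
The known cells in column 5 total 105, leaving 97 − 105 = -8 for the blank.
The known cells in column 3 total 81, leaving 97 − 81 = 16 for the blank.
The known cells in row 8 total 98, leaving 97 − 98 = -1 for the blank.
The known cells in row 4 total 80, leaving 97 − 80 = 17 for the blank.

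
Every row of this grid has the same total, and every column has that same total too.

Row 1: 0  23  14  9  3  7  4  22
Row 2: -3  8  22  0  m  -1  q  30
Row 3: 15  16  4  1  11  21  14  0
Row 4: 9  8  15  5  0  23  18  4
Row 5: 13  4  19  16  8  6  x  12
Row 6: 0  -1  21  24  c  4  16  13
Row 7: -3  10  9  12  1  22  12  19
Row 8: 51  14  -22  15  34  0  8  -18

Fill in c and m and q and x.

c = 5, m = 20, q = 6, x = 4

Rows 1 and 3 both sum to 82, so that's the common total.
The known cells in row 6 total 77, leaving 82 − 77 = 5 for the blank.
The known cells in row 5 total 78, leaving 82 − 78 = 4 for the blank.
The known cells in column 7 total 76, leaving 82 − 76 = 6 for the blank.
The known cells in row 2 total 62, leaving 82 − 62 = 20 for the blank.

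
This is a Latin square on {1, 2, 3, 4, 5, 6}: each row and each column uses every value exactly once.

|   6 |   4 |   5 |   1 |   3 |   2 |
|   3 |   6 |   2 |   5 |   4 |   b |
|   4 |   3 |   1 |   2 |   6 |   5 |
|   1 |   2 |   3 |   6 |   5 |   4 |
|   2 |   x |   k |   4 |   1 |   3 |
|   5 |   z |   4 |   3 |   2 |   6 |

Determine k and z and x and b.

k = 6, z = 1, x = 5, b = 1

At (row 6, col 2): row 6 already has {2, 3, 4, 5, 6}, so the value is 1.
Cell (5,2): column 2 already has {1, 2, 3, 4, 6} → 5.
Cell (5,3): row 5 already has {1, 2, 3, 4, 5} → 6.
Cell (2,6): row 2 already has {2, 3, 4, 5, 6} → 1.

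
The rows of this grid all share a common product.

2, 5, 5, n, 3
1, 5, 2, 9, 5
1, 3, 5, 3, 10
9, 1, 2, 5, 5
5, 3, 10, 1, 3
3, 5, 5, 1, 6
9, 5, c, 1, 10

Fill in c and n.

c = 1, n = 3

Rows 3 and 6 each multiply to 450, so every row has product 450.
Row 7: 9×5×1×10 = 450, so the missing entry is 450 ÷ 450 = 1.
Row 1: 2×5×5×3 = 150, so the missing entry is 450 ÷ 150 = 3.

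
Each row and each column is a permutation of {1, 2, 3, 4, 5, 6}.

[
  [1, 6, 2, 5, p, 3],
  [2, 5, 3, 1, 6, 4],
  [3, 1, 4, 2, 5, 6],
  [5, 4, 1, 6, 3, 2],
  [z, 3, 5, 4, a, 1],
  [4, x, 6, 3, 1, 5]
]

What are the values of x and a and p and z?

For row 5, column 1: column 1 already has {1, 2, 3, 4, 5}; that leaves 6.
Cell (5,5): row 5 already has {1, 3, 4, 5, 6} → 2.
For row 1, column 5: row 1 already has {1, 2, 3, 5, 6}; that leaves 4.
At (row 6, col 2): row 6 already has {1, 3, 4, 5, 6}, so the value is 2.

x = 2, a = 2, p = 4, z = 6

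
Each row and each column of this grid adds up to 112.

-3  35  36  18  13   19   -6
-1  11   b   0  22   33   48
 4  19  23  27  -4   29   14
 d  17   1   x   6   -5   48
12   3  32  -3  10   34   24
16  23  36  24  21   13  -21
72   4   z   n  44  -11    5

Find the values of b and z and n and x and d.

Row 2: -1 + 11 + 0 + 22 + 33 + 48 = 113, so its missing entry is 112 − 113 = -1.
Column 3: 36 − 1 + 23 + 1 + 32 + 36 = 127, so its missing entry is 112 − 127 = -15.
Column 1: -3 − 1 + 4 + 12 + 16 + 72 = 100, so its missing entry is 112 − 100 = 12.
Row 4: 12 + 17 + 1 + 6 − 5 + 48 = 79, so its missing entry is 112 − 79 = 33.
Row 7: 72 + 4 − 15 + 44 − 11 + 5 = 99, so its missing entry is 112 − 99 = 13.

b = -1, z = -15, n = 13, x = 33, d = 12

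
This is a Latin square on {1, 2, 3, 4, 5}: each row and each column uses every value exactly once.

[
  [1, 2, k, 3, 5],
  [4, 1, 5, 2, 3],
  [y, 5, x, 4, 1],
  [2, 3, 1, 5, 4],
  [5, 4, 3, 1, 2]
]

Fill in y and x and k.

y = 3, x = 2, k = 4

At (row 1, col 3): row 1 already has {1, 2, 3, 5}, so the value is 4.
At (row 3, col 1): column 1 already has {1, 2, 4, 5}, so the value is 3.
For row 3, column 3: row 3 already has {1, 3, 4, 5}; that leaves 2.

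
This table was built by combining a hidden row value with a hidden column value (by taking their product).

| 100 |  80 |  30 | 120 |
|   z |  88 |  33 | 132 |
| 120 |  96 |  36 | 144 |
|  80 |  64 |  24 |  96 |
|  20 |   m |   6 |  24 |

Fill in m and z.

Each row is a constant multiple of every other row — this is a multiplication table with the headers hidden.
Row 5 is 24/120 = 1/5 times row 1, so its entry in column 2 is 80 × 1/5 = 16.
Row 2 is 132/120 = 11/10 times row 1, so its entry in column 1 is 100 × 11/10 = 110.

m = 16, z = 110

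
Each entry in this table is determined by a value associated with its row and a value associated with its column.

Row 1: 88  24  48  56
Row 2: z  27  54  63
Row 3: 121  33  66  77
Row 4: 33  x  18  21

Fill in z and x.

Each row is a constant multiple of every other row — this is a multiplication table with the headers hidden.
Row 2 is 54/48 = 9/8 times row 1, so its entry in column 1 is 88 × 9/8 = 99.
Row 4 is 18/48 = 3/8 times row 1, so its entry in column 2 is 24 × 3/8 = 9.

z = 99, x = 9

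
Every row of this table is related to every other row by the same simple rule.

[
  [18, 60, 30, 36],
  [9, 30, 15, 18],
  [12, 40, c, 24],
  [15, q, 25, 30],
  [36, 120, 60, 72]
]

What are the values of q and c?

Each row is a constant multiple of every other row — this is a multiplication table with the headers hidden.
Row 4 is 30/36 = 5/6 times row 1, so its entry in column 2 is 60 × 5/6 = 50.
Row 3 is 24/36 = 2/3 times row 1, so its entry in column 3 is 30 × 2/3 = 20.

q = 50, c = 20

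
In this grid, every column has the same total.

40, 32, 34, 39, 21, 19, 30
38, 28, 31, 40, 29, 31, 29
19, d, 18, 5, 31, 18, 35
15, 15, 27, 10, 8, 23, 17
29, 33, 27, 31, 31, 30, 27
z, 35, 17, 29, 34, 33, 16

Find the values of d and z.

Columns 4 and 5 both add up to 154, so every column sums to 154.
Column 2: 32 + 28 + 15 + 33 + 35 = 143, so the missing entry is 154 − 143 = 11.
Column 1: 40 + 38 + 19 + 15 + 29 = 141, so the missing entry is 154 − 141 = 13.

d = 11, z = 13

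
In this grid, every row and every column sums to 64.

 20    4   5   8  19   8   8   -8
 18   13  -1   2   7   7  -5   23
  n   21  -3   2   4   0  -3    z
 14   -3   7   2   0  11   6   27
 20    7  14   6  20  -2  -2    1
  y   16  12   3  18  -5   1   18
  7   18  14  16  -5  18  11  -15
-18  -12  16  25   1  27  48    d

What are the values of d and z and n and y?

The known cells in row 6 total 63, leaving 64 − 63 = 1 for the blank.
The known cells in column 1 total 62, leaving 64 − 62 = 2 for the blank.
The known cells in row 8 total 87, leaving 64 − 87 = -23 for the blank.
The known cells in row 3 total 23, leaving 64 − 23 = 41 for the blank.

d = -23, z = 41, n = 2, y = 1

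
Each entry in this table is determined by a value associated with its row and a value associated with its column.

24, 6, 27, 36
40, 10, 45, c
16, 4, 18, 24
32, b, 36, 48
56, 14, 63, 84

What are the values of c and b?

c = 60, b = 8

Each row is a constant multiple of every other row — this is a multiplication table with the headers hidden.
Row 2 is 40/24 = 5/3 times row 1, so its entry in column 4 is 36 × 5/3 = 60.
Row 4 is 32/24 = 4/3 times row 1, so its entry in column 2 is 6 × 4/3 = 8.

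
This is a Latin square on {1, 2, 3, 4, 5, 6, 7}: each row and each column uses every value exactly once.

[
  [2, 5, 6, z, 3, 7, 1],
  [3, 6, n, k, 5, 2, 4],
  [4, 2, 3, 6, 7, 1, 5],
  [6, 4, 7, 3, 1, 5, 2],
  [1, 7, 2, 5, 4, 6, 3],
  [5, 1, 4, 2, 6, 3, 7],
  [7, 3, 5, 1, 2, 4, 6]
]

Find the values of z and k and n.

Cell (2,3): column 3 already has {2, 3, 4, 5, 6, 7} → 1.
Cell (2,4): row 2 already has {1, 2, 3, 4, 5, 6} → 7.
For row 1, column 4: row 1 already has {1, 2, 3, 5, 6, 7}; that leaves 4.

z = 4, k = 7, n = 1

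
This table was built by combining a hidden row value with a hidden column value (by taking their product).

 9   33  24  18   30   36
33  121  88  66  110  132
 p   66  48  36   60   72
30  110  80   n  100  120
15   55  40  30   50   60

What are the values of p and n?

Each row is a constant multiple of every other row — this is a multiplication table with the headers hidden.
Row 3 is 66/33 = 2/1 times row 1, so its entry in column 1 is 9 × 2/1 = 18.
Row 4 is 110/33 = 10/3 times row 1, so its entry in column 4 is 18 × 10/3 = 60.

p = 18, n = 60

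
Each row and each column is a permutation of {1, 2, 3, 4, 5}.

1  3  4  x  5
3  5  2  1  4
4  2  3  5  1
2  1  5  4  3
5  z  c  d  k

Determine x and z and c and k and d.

Cell (5,5): column 5 already has {1, 3, 4, 5} → 2.
Cell (1,4): row 1 already has {1, 3, 4, 5} → 2.
At (row 5, col 4): column 4 already has {1, 2, 4, 5}, so the value is 3.
At (row 5, col 3): column 3 already has {2, 3, 4, 5}, so the value is 1.
Cell (5,2): row 5 already has {1, 2, 3, 5} → 4.

x = 2, z = 4, c = 1, k = 2, d = 3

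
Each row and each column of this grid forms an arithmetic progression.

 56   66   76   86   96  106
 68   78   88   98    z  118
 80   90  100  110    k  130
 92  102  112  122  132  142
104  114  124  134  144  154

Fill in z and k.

Along each row the entries change by 10 per step; down each column they change by 12.
Row 2: from 68 at column 1, stepping by 10 to column 5 gives 108.
Row 3: from 80 at column 1, stepping by 10 to column 5 gives 120.

z = 108, k = 120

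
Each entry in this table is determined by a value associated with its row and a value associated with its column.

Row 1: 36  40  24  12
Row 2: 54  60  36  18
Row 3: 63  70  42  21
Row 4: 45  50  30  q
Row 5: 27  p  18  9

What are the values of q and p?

Each row is a constant multiple of every other row — this is a multiplication table with the headers hidden.
Row 4 is 45/36 = 5/4 times row 1, so its entry in column 4 is 12 × 5/4 = 15.
Row 5 is 27/36 = 3/4 times row 1, so its entry in column 2 is 40 × 3/4 = 30.

q = 15, p = 30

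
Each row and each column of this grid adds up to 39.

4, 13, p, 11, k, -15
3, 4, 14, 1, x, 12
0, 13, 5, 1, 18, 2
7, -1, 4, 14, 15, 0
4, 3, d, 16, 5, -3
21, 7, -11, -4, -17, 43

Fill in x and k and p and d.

x = 5, k = 13, p = 13, d = 14

Row 5 has 4 + 3 + 16 + 5 − 3 = 25; the blank must be 39 − 25 = 14.
Column 3 has 14 + 5 + 4 + 14 − 11 = 26; the blank must be 39 − 26 = 13.
Row 1 has 4 + 13 + 13 + 11 − 15 = 26; the blank must be 39 − 26 = 13.
Row 2 has 3 + 4 + 14 + 1 + 12 = 34; the blank must be 39 − 34 = 5.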